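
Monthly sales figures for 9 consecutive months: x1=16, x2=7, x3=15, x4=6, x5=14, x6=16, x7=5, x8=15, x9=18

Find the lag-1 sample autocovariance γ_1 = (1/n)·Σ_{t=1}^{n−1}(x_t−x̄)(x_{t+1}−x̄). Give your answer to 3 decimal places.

-9.503

Mean x̄ = (16 + 7 + 15 + 6 + 14 + 16 + 5 + 15 + 18)/9 = 12.4444
Σ_{t=1}^{8}(x_t−x̄)(x_{t+1}−x̄) = -85.5309
γ_1 = -85.5309 / 9 = -9.503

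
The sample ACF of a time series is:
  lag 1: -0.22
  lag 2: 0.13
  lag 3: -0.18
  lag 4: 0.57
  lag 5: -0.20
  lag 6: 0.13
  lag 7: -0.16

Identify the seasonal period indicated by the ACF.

The largest autocorrelation is r_4 = 0.57; the remaining lags stay at or below 0.13.
The dominant spike at lag 4 indicates a seasonal period of 4.

4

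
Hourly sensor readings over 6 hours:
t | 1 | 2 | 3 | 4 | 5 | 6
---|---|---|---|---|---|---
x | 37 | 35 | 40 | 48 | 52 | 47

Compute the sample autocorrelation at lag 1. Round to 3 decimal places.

Mean x̄ = (37 + 35 + 40 + 48 + 52 + 47)/6 = 43.1667
Deviations from mean: -6.1667, -8.1667, -3.1667, 4.8333, 8.8333, 3.8333
Σ(x_t−x̄)(x_{t+1}−x̄) = (50.3611) + (25.8611) + (-15.3056) + (42.6944) + (33.8611) = 137.4722
Denominator Σ(x_t−x̄)² = 230.8333
r_1 = 137.4722 / 230.8333 = 0.596

0.596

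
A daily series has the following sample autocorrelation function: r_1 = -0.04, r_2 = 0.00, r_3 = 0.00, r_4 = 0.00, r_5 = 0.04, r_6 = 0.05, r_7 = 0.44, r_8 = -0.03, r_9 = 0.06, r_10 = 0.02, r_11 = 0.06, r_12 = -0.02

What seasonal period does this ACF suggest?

The largest autocorrelation is r_7 = 0.44; the remaining lags stay at or below 0.06.
The dominant spike at lag 7 indicates a seasonal period of 7.

7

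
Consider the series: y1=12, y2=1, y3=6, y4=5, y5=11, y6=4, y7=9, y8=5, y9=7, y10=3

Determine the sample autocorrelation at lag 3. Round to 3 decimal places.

-0.470

Mean ȳ = (12 + 1 + 6 + 5 + 11 + 4 + 9 + 5 + 7 + 3)/10 = 6.3000
Σ(y_t−ȳ)(y_{t+3}−ȳ) = (-7.4100) + (-24.9100) + (0.6900) + (-3.5100) + (-6.1100) + (-1.6100) + (-8.9100) = -51.7700
Denominator Σ(y_t−ȳ)² = 110.1000
r_3 = -51.7700 / 110.1000 = -0.470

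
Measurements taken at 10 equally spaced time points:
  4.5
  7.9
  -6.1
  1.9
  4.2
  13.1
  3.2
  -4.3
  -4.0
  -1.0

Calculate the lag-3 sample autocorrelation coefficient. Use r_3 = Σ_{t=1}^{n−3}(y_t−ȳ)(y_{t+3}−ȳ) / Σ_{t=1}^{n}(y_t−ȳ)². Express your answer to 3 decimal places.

Mean ȳ = (4.5 + 7.9 − 6.1 + 1.9 + 4.2 + 13.1 + 3.2 − 4.3 − 4.0 − 1.0)/10 = 1.9400
Numerator Σ_{t=1}^{7}(y_t−ȳ)(y_{t+3}−ȳ) = -160.5068
Denominator Σ(y_t−ȳ)² = 320.8240
r_3 = -160.5068 / 320.8240 = -0.500

-0.500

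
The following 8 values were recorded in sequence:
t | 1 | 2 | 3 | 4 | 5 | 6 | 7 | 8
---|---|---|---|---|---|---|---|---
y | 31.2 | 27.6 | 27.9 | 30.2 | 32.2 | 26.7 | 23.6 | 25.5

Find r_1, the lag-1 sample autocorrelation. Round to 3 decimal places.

0.316

Mean ȳ = (31.2 + 27.6 + 27.9 + 30.2 + 32.2 + 26.7 + 23.6 + 25.5)/8 = 28.1125
Σ(y_t−ȳ)(y_{t+1}−ȳ) = (-1.5823) + (0.1089) + (-0.4436) + (8.5327) + (-5.7736) + (6.3739) + (11.7889) = 19.0048
Denominator Σ(y_t−ȳ)² = 60.0888
r_1 = 19.0048 / 60.0888 = 0.316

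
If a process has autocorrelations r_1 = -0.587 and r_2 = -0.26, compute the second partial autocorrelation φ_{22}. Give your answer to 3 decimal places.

φ_{22} = (r_2 − r_1²) / (1 − r_1²)
r_1² = (-0.587)² = 0.344569
Numerator = -0.26 − 0.3446 = -0.6046; denominator = 1 − 0.3446 = 0.6554
φ_{22} = -0.6046 / 0.6554 = -0.922

-0.922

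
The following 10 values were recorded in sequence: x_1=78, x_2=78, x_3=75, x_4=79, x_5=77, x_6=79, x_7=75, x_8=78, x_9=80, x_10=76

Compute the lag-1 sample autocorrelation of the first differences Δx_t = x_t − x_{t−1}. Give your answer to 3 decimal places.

First differences Δx: 0, -3, 4, -2, 2, -4, 3, 2, -4
Mean of differences = -0.2222
Numerator Σ(Δx_t−Δx̄)(Δx_{t+1}−Δx̄) = -45.6049
Denominator Σ(Δx_t−Δx̄)² = 77.5556
r_1(Δx) = -45.6049 / 77.5556 = -0.588

-0.588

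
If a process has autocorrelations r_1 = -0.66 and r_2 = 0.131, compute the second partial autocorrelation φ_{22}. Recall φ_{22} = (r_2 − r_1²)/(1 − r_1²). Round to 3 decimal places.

-0.540

φ_{22} = (r_2 − r_1²) / (1 − r_1²)
r_1² = (-0.66)² = 0.4356
Numerator = 0.131 − 0.4356 = -0.3046; denominator = 1 − 0.4356 = 0.5644
φ_{22} = -0.3046 / 0.5644 = -0.540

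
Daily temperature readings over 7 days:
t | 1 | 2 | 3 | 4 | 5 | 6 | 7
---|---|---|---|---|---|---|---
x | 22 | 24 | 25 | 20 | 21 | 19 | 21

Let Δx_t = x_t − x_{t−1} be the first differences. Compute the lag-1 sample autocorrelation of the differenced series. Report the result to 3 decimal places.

-0.383

First differences Δx: 2, 1, -5, 1, -2, 2
Mean of differences = -0.1667
Numerator Σ(Δx_t−Δx̄)(Δx_{t+1}−Δx̄) = -14.8611
Denominator Σ(Δx_t−Δx̄)² = 38.8333
r_1(Δx) = -14.8611 / 38.8333 = -0.383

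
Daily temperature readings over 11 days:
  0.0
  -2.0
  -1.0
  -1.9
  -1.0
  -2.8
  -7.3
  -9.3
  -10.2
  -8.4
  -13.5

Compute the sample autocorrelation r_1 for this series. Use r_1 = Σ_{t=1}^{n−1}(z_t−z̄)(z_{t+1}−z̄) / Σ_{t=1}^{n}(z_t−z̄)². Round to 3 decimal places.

0.627

Mean z̄ = (0.0 − 2.0 − 1.0 − 1.9 − 1.0 − 2.8 − 7.3 − 9.3 − 10.2 − 8.4 − 13.5)/11 = -5.2182
Numerator Σ_{t=1}^{10}(z_t−z̄)(z_{t+1}−z̄) = 134.5624
Denominator Σ(z_t−z̄)² = 214.5564
r_1 = 134.5624 / 214.5564 = 0.627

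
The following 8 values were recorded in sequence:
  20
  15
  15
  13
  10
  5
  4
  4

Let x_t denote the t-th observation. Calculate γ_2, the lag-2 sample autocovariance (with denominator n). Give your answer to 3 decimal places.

Mean x̄ = (20 + 15 + 15 + 13 + 10 + 5 + 4 + 4)/8 = 10.7500
Deviations: 9.2500, 4.2500, 4.2500, 2.2500, -0.7500, -5.7500, -6.7500, -6.7500
Σ_{t=1}^{6}(x_t−x̄)(x_{t+2}−x̄) = 76.6250
γ_2 = 76.6250 / 8 = 9.578

9.578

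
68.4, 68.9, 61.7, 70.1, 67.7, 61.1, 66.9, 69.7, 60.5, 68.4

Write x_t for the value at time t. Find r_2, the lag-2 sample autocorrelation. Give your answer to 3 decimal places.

Mean x̄ = (68.4 + 68.9 + 61.7 + 70.1 + 67.7 + 61.1 + 66.9 + 69.7 + 60.5 + 68.4)/10 = 66.3400
Numerator Σ_{t=1}^{8}(x_t−x̄)(x_{t+2}−x̄) = -39.1392
Denominator Σ(x_t−x̄)² = 125.7240
r_2 = -39.1392 / 125.7240 = -0.311

-0.311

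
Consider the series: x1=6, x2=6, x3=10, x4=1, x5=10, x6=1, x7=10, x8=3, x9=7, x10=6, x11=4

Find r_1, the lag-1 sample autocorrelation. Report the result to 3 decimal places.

Mean x̄ = (6 + 6 + 10 + 1 + 10 + 1 + 10 + 3 + 7 + 6 + 4)/11 = 5.8182
Numerator Σ_{t=1}^{10}(x_t−x̄)(x_{t+1}−x̄) = -95.0331
Denominator Σ(x_t−x̄)² = 111.6364
r_1 = -95.0331 / 111.6364 = -0.851

-0.851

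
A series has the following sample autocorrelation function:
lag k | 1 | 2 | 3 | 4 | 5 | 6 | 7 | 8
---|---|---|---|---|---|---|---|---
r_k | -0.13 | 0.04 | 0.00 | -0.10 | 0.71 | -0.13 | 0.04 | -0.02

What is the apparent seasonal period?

5

The largest autocorrelation is r_5 = 0.71; the remaining lags stay at or below 0.04.
The dominant spike at lag 5 indicates a seasonal period of 5.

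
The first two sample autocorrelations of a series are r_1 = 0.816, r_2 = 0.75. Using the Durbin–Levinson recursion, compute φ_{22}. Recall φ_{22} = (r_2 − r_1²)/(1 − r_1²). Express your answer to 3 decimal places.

0.252

φ_{22} = (r_2 − r_1²) / (1 − r_1²)
r_1² = (0.816)² = 0.665856
Numerator = 0.75 − 0.6659 = 0.0841; denominator = 1 − 0.6659 = 0.3341
φ_{22} = 0.0841 / 0.3341 = 0.252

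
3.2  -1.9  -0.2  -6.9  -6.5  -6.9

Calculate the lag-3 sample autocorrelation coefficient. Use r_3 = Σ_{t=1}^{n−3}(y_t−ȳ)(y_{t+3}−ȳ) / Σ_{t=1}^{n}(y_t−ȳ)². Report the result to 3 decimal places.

-0.434

Mean ȳ = (3.2 − 1.9 − 0.2 − 6.9 − 6.5 − 6.9)/6 = -3.2000
Deviations from mean: 6.4000, 1.3000, 3.0000, -3.7000, -3.3000, -3.7000
Numerator Σ_{t=1}^{3}(y_t−ȳ)(y_{t+3}−ȳ) = -39.0700
Denominator Σ(y_t−ȳ)² = 89.9200
r_3 = -39.0700 / 89.9200 = -0.434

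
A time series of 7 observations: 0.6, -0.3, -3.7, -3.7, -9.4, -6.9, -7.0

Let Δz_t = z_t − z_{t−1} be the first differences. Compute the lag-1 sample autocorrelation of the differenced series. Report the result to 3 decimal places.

-0.516

First differences Δz: -0.9, -3.4, 0.0, -5.7, 2.5, -0.1
Mean of differences = -1.2667
Numerator Σ(Δz_t−Δz̄)(Δz_{t+1}−Δz̄) = -21.4044
Denominator Σ(Δz_t−Δz̄)² = 41.4933
r_1(Δz) = -21.4044 / 41.4933 = -0.516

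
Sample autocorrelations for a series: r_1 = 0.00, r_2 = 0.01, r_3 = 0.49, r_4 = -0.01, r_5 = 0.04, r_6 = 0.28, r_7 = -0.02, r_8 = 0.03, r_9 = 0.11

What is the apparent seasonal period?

3

The largest autocorrelation is r_3 = 0.49, with a weaker echo at lag 6 (0.28); the remaining lags stay at or below 0.11.
The dominant spike at lag 3 indicates a seasonal period of 3.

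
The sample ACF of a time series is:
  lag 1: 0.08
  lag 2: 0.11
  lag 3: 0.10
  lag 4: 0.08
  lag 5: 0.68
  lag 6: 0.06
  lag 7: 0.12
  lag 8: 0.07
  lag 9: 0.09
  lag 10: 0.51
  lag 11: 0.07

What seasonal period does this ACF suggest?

5

The largest autocorrelation is r_5 = 0.68, with a weaker echo at lag 10 (0.51); the remaining lags stay at or below 0.12.
The dominant spike at lag 5 indicates a seasonal period of 5.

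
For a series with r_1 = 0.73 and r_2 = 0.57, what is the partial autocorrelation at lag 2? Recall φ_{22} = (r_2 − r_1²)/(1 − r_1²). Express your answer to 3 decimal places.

φ_{22} = (r_2 − r_1²) / (1 − r_1²)
r_1² = (0.73)² = 0.5329
Numerator = 0.57 − 0.5329 = 0.0371; denominator = 1 − 0.5329 = 0.4671
φ_{22} = 0.0371 / 0.4671 = 0.079

0.079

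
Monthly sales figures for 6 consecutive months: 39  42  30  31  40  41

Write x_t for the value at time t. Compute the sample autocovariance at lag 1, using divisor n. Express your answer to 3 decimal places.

Mean x̄ = (39 + 42 + 30 + 31 + 40 + 41)/6 = 37.1667
Σ_{t=1}^{5}(x_t−x̄)(x_{t+1}−x̄) = 11.8056
γ_1 = 11.8056 / 6 = 1.968

1.968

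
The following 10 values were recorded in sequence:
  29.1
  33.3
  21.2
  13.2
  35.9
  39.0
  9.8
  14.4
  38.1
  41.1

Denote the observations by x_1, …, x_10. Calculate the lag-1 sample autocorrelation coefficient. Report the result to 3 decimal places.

0.058

Mean x̄ = (29.1 + 33.3 + 21.2 + 13.2 + 35.9 + 39.0 + 9.8 + 14.4 + 38.1 + 41.1)/10 = 27.5100
Numerator Σ_{t=1}^{9}(x_t−x̄)(x_{t+1}−x̄) = 73.0809
Denominator Σ(x_t−x̄)² = 1265.4090
r_1 = 73.0809 / 1265.4090 = 0.058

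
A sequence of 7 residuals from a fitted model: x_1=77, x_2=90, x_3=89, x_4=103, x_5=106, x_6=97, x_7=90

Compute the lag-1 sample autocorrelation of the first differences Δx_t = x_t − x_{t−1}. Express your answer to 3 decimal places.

0.065

First differences Δx: 13, -1, 14, 3, -9, -7
Mean of differences = 2.1667
Numerator Σ(Δx_t−Δx̄)(Δx_{t+1}−Δx̄) = 31.1389
Denominator Σ(Δx_t−Δx̄)² = 476.8333
r_1(Δx) = 31.1389 / 476.8333 = 0.065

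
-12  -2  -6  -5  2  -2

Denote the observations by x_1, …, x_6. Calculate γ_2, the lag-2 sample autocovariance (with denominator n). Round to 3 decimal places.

-0.093

Mean x̄ = (-12 − 2 − 6 − 5 + 2 − 2)/6 = -4.1667
Deviations: -7.8333, 2.1667, -1.8333, -0.8333, 6.1667, 2.1667
Σ_{t=1}^{4}(x_t−x̄)(x_{t+2}−x̄) = -0.5556
γ_2 = -0.5556 / 6 = -0.093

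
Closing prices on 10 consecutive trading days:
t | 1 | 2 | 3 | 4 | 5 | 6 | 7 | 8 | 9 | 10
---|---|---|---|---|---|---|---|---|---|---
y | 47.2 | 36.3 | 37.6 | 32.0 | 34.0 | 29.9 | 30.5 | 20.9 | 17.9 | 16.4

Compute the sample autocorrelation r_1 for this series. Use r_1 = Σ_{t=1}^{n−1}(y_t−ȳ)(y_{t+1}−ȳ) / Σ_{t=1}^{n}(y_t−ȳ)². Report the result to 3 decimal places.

Mean ȳ = (47.2 + 36.3 + 37.6 + 32.0 + 34.0 + 29.9 + 30.5 + 20.9 + 17.9 + 16.4)/10 = 30.2700
Numerator Σ_{t=1}^{9}(y_t−ȳ)(y_{t+1}−ȳ) = 449.2801
Denominator Σ(y_t−ȳ)² = 827.0010
r_1 = 449.2801 / 827.0010 = 0.543

0.543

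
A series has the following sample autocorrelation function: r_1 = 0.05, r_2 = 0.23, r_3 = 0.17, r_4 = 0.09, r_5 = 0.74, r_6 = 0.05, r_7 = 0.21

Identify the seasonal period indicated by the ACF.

The largest autocorrelation is r_5 = 0.74; the remaining lags stay at or below 0.23.
The dominant spike at lag 5 indicates a seasonal period of 5.

5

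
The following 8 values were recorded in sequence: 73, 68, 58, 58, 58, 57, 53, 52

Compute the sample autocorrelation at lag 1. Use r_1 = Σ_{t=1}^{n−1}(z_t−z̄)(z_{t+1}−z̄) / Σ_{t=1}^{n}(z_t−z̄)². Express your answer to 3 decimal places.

Mean z̄ = (73 + 68 + 58 + 58 + 58 + 57 + 53 + 52)/8 = 59.6250
Deviations from mean: 13.3750, 8.3750, -1.6250, -1.6250, -1.6250, -2.6250, -6.6250, -7.6250
Σ(z_t−z̄)(z_{t+1}−z̄) = (112.0156) + (-13.6094) + (2.6406) + (2.6406) + (4.2656) + (17.3906) + (50.5156) = 175.8594
Denominator Σ(z_t−z̄)² = 365.8750
r_1 = 175.8594 / 365.8750 = 0.481

0.481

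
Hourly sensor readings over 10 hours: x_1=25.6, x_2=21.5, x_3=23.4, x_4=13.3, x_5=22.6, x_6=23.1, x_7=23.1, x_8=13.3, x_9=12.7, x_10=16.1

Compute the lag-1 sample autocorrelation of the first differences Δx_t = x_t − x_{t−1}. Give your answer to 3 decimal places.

-0.400

First differences Δx: -4.1, 1.9, -10.1, 9.3, 0.5, 0.0, -9.8, -0.6, 3.4
Mean of differences = -1.0556
Numerator Σ(Δx_t−Δx̄)(Δx_{t+1}−Δx̄) = -122.8231
Denominator Σ(Δx_t−Δx̄)² = 307.1022
r_1(Δx) = -122.8231 / 307.1022 = -0.400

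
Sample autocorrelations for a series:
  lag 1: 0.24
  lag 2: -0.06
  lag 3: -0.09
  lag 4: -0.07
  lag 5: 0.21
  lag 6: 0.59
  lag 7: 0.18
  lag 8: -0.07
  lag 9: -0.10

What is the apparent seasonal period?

6

The largest autocorrelation is r_6 = 0.59; the remaining lags stay at or below 0.24.
The dominant spike at lag 6 indicates a seasonal period of 6.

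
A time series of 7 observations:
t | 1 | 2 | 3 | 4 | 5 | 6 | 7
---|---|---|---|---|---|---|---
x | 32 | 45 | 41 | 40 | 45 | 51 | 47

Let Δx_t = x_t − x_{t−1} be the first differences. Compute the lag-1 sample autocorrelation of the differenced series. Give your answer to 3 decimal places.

-0.303

First differences Δx: 13, -4, -1, 5, 6, -4
Mean of differences = 2.5000
Numerator Σ(Δx_t−Δx̄)(Δx_{t+1}−Δx̄) = -68.2500
Denominator Σ(Δx_t−Δx̄)² = 225.5000
r_1(Δx) = -68.2500 / 225.5000 = -0.303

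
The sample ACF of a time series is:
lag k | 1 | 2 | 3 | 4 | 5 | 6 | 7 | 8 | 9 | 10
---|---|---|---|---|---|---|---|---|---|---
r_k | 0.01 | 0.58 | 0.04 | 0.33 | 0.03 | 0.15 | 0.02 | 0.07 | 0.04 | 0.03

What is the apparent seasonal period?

The largest autocorrelation is r_2 = 0.58, with weaker echoes at lags 4 (0.33) and 6 (0.15); the remaining lags stay at or below 0.07.
The dominant spike at lag 2 indicates a seasonal period of 2.

2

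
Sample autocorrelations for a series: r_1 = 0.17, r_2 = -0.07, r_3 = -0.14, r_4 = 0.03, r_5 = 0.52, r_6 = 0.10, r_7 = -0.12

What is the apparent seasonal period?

The largest autocorrelation is r_5 = 0.52; the remaining lags stay at or below 0.17.
The dominant spike at lag 5 indicates a seasonal period of 5.

5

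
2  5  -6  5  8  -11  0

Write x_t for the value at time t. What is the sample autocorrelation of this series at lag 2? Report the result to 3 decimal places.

Mean x̄ = (2 + 5 − 6 + 5 + 8 − 11 + 0)/7 = 0.4286
Deviations from mean: 1.5714, 4.5714, -6.4286, 4.5714, 7.5714, -11.4286, -0.4286
Σ(x_t−x̄)(x_{t+2}−x̄) = (-10.1020) + (20.8980) + (-48.6735) + (-52.2449) + (-3.2449) = -93.3673
Denominator Σ(x_t−x̄)² = 273.7143
r_2 = -93.3673 / 273.7143 = -0.341

-0.341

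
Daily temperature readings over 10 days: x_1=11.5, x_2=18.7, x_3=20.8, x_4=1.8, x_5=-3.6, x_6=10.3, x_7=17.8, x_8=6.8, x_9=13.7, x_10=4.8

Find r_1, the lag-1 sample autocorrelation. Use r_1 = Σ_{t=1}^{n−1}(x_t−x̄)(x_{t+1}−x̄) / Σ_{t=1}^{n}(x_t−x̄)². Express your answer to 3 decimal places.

0.126

Mean x̄ = (11.5 + 18.7 + 20.8 + 1.8 − 3.6 + 10.3 + 17.8 + 6.8 + 13.7 + 4.8)/10 = 10.2600
Numerator Σ_{t=1}^{9}(x_t−x̄)(x_{t+1}−x̄) = 70.4844
Denominator Σ(x_t−x̄)² = 558.0040
r_1 = 70.4844 / 558.0040 = 0.126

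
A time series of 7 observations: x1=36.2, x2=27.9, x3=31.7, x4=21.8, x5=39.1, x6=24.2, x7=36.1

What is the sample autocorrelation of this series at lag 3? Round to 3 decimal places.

Mean x̄ = (36.2 + 27.9 + 31.7 + 21.8 + 39.1 + 24.2 + 36.1)/7 = 31.0000
Numerator Σ_{t=1}^{4}(x_t−x̄)(x_{t+3}−x̄) = -124.6300
Denominator Σ(x_t−x̄)² = 259.6400
r_3 = -124.6300 / 259.6400 = -0.480

-0.480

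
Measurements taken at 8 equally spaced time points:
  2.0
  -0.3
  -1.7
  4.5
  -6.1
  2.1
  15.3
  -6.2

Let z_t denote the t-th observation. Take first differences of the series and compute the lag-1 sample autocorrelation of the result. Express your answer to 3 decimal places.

First differences Δz: -2.3, -1.4, 6.2, -10.6, 8.2, 13.2, -21.5
Mean of differences = -1.1714
Numerator Σ(Δz_t−Δz̄)(Δz_{t+1}−Δz̄) = -316.7580
Denominator Σ(Δz_t−Δz̄)² = 852.1743
r_1(Δz) = -316.7580 / 852.1743 = -0.372

-0.372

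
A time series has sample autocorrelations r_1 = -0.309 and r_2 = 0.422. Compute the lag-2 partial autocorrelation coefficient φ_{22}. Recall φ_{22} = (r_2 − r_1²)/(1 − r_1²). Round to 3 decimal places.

0.361

φ_{22} = (r_2 − r_1²) / (1 − r_1²)
r_1² = (-0.309)² = 0.095481
Numerator = 0.422 − 0.0955 = 0.3265; denominator = 1 − 0.0955 = 0.9045
φ_{22} = 0.3265 / 0.9045 = 0.361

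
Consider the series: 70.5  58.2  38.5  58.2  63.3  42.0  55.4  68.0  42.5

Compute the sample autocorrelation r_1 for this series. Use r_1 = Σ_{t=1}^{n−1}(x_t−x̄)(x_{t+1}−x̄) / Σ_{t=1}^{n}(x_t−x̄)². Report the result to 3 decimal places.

Mean x̄ = (70.5 + 58.2 + 38.5 + 58.2 + 63.3 + 42.0 + 55.4 + 68.0 + 42.5)/9 = 55.1778
Numerator Σ_{t=1}^{8}(x_t−x̄)(x_{t+1}−x̄) = -299.6227
Denominator Σ(x_t−x̄)² = 1095.9956
r_1 = -299.6227 / 1095.9956 = -0.273

-0.273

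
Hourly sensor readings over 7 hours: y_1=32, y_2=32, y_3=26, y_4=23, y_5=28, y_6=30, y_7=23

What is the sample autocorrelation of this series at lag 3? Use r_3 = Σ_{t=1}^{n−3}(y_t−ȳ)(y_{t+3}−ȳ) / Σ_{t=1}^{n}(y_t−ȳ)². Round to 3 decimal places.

-0.008

Mean ȳ = (32 + 32 + 26 + 23 + 28 + 30 + 23)/7 = 27.7143
Deviations from mean: 4.2857, 4.2857, -1.7143, -4.7143, 0.2857, 2.2857, -4.7143
Σ(y_t−ȳ)(y_{t+3}−ȳ) = (-20.2041) + (1.2245) + (-3.9184) + (22.2245) = -0.6735
Denominator Σ(y_t−ȳ)² = 89.4286
r_3 = -0.6735 / 89.4286 = -0.008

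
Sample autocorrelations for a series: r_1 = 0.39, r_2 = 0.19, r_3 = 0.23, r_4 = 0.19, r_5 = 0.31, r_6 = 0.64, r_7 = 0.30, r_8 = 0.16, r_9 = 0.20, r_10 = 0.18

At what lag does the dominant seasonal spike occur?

6

The largest autocorrelation is r_6 = 0.64; the remaining lags stay at or below 0.39. The elevated value at lag 1 (0.39), dropping to 0.19 at lag 2, reflects decaying short-term dependence rather than seasonality.
The dominant spike at lag 6 indicates a seasonal period of 6.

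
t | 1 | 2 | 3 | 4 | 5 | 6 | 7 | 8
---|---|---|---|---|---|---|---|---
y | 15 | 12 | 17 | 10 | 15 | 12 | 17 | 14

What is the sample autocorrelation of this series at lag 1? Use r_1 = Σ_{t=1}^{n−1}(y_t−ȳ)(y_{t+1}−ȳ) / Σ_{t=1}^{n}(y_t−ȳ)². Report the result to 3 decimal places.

Mean ȳ = (15 + 12 + 17 + 10 + 15 + 12 + 17 + 14)/8 = 14.0000
Deviations from mean: 1.0000, -2.0000, 3.0000, -4.0000, 1.0000, -2.0000, 3.0000, 0.0000
Numerator Σ_{t=1}^{7}(y_t−ȳ)(y_{t+1}−ȳ) = -32.0000
Denominator Σ(y_t−ȳ)² = 44.0000
r_1 = -32.0000 / 44.0000 = -0.727

-0.727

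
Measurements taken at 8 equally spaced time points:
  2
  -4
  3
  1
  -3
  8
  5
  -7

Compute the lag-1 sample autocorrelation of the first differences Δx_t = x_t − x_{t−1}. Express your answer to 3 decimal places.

First differences Δx: -6, 7, -2, -4, 11, -3, -12
Mean of differences = -1.2857
Numerator Σ(Δx_t−Δx̄)(Δx_{t+1}−Δx̄) = -79.0816
Denominator Σ(Δx_t−Δx̄)² = 367.4286
r_1(Δx) = -79.0816 / 367.4286 = -0.215

-0.215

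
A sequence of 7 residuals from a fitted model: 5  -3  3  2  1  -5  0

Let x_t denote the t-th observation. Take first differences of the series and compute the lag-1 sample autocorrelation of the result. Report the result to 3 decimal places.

-0.500

First differences Δx: -8, 6, -1, -1, -6, 5
Mean of differences = -0.8333
Numerator Σ(Δx_t−Δx̄)(Δx_{t+1}−Δx̄) = -79.3611
Denominator Σ(Δx_t−Δx̄)² = 158.8333
r_1(Δx) = -79.3611 / 158.8333 = -0.500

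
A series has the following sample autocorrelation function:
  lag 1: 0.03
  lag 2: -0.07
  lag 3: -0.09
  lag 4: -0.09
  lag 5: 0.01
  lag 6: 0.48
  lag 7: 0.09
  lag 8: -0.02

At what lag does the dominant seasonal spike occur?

6

The largest autocorrelation is r_6 = 0.48; the remaining lags stay at or below 0.09.
The dominant spike at lag 6 indicates a seasonal period of 6.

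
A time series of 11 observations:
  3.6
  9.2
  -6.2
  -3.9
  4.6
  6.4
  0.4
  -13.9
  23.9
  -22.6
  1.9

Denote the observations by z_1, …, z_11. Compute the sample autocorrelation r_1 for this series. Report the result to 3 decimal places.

-0.608

Mean z̄ = (3.6 + 9.2 − 6.2 − 3.9 + 4.6 + 6.4 + 0.4 − 13.9 + 23.9 − 22.6 + 1.9)/11 = 0.3091
Numerator Σ_{t=1}^{10}(z_t−z̄)(z_{t+1}−z̄) = -905.9764
Denominator Σ(z_t−z̄)² = 1491.2691
r_1 = -905.9764 / 1491.2691 = -0.608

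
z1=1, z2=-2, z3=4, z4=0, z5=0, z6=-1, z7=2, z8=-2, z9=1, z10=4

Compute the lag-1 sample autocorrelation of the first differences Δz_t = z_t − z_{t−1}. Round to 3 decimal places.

First differences Δz: -3, 6, -4, 0, -1, 3, -4, 3, 3
Mean of differences = 0.3333
Numerator Σ(Δz_t−Δz̄)(Δz_{t+1}−Δz̄) = -61.1111
Denominator Σ(Δz_t−Δz̄)² = 104.0000
r_1(Δz) = -61.1111 / 104.0000 = -0.588

-0.588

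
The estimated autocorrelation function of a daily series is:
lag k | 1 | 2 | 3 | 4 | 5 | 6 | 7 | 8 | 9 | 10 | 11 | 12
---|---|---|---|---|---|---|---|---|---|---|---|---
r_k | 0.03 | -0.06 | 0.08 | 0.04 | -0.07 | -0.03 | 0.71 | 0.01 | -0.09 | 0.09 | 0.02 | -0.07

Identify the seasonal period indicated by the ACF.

7

The largest autocorrelation is r_7 = 0.71; the remaining lags stay at or below 0.09.
The dominant spike at lag 7 indicates a seasonal period of 7.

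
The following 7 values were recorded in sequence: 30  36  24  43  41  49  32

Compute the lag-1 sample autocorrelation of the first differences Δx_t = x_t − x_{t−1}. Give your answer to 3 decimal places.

-0.551

First differences Δx: 6, -12, 19, -2, 8, -17
Mean of differences = 0.3333
Numerator Σ(Δx_t−Δx̄)(Δx_{t+1}−Δx̄) = -494.4444
Denominator Σ(Δx_t−Δx̄)² = 897.3333
r_1(Δx) = -494.4444 / 897.3333 = -0.551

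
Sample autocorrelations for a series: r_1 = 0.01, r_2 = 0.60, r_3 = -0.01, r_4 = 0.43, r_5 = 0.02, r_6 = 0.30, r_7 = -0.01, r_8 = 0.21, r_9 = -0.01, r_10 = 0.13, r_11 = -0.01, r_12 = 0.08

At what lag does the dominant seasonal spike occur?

2

The largest autocorrelation is r_2 = 0.60, with weaker echoes at lags 4 (0.43), 6 (0.30) and 8 (0.21); the remaining lags stay at or below 0.13.
The dominant spike at lag 2 indicates a seasonal period of 2.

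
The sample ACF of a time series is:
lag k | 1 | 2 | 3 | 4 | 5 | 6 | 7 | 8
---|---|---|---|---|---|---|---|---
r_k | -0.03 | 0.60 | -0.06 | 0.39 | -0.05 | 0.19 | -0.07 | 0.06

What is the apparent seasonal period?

2

The largest autocorrelation is r_2 = 0.60, with weaker echoes at lags 4 (0.39) and 6 (0.19); the remaining lags stay at or below 0.06.
The dominant spike at lag 2 indicates a seasonal period of 2.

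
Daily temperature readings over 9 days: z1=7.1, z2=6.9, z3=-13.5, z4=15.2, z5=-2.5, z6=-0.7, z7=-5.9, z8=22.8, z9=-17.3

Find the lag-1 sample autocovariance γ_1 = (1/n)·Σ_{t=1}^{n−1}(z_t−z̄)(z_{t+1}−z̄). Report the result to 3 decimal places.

Mean z̄ = (7.1 + 6.9 − 13.5 + 15.2 − 2.5 − 0.7 − 5.9 + 22.8 − 17.3)/9 = 1.3444
Σ_{t=1}^{8}(z_t−z̄)(z_{t+1}−z̄) = -842.2286
γ_1 = -842.2286 / 9 = -93.581

-93.581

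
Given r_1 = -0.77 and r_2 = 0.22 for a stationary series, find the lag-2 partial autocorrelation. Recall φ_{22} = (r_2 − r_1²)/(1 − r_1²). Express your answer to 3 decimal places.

φ_{22} = (r_2 − r_1²) / (1 − r_1²)
r_1² = (-0.77)² = 0.5929
Numerator = 0.22 − 0.5929 = -0.3729; denominator = 1 − 0.5929 = 0.4071
φ_{22} = -0.3729 / 0.4071 = -0.916

-0.916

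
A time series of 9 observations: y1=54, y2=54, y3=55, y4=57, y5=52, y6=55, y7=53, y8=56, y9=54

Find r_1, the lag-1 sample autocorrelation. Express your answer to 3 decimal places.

-0.547

Mean ȳ = (54 + 54 + 55 + 57 + 52 + 55 + 53 + 56 + 54)/9 = 54.4444
Numerator Σ_{t=1}^{8}(y_t−ȳ)(y_{t+1}−ȳ) = -9.9753
Denominator Σ(y_t−ȳ)² = 18.2222
r_1 = -9.9753 / 18.2222 = -0.547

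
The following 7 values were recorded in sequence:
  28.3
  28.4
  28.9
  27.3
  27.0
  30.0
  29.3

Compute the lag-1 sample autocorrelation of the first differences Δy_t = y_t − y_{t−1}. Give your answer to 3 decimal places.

First differences Δy: 0.1, 0.5, -1.6, -0.3, 3.0, -0.7
Mean of differences = 0.1667
Numerator Σ(Δy_t−Δȳ)(Δy_{t+1}−Δȳ) = -3.5644
Denominator Σ(Δy_t−Δȳ)² = 12.2333
r_1(Δy) = -3.5644 / 12.2333 = -0.291

-0.291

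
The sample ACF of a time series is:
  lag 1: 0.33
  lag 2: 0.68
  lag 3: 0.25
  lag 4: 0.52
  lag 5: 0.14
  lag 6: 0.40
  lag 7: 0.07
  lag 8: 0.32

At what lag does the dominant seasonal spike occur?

2

The largest autocorrelation is r_2 = 0.68, with weaker echoes at lags 4 (0.52) and 6 (0.40); the remaining lags stay at or below 0.33.
The dominant spike at lag 2 indicates a seasonal period of 2.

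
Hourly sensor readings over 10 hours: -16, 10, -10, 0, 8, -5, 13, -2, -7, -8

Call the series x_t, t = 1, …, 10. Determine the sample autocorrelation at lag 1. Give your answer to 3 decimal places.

-0.389

Mean x̄ = (-16 + 10 − 10 + 0 + 8 − 5 + 13 − 2 − 7 − 8)/10 = -1.7000
Numerator Σ_{t=1}^{9}(x_t−x̄)(x_{t+1}−x̄) = -311.9900
Denominator Σ(x_t−x̄)² = 802.1000
r_1 = -311.9900 / 802.1000 = -0.389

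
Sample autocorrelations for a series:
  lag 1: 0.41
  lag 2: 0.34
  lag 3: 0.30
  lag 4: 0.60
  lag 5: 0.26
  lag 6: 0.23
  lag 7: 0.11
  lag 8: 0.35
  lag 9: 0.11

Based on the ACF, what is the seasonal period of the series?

The largest autocorrelation is r_4 = 0.60; the remaining lags stay at or below 0.41. The elevated value at lag 1 (0.41), dropping to 0.34 at lag 2, reflects decaying short-term dependence rather than seasonality.
The dominant spike at lag 4 indicates a seasonal period of 4.

4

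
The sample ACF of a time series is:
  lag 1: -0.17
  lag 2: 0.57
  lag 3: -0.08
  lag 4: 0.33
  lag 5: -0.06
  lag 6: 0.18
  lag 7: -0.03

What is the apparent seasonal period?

The largest autocorrelation is r_2 = 0.57, with weaker echoes at lags 4 (0.33) and 6 (0.18); the remaining lags stay at or below -0.03.
The dominant spike at lag 2 indicates a seasonal period of 2.

2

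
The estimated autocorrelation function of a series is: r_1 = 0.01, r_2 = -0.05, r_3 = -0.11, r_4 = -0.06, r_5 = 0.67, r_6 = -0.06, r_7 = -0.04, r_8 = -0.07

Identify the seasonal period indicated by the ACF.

The largest autocorrelation is r_5 = 0.67; the remaining lags stay at or below 0.01.
The dominant spike at lag 5 indicates a seasonal period of 5.

5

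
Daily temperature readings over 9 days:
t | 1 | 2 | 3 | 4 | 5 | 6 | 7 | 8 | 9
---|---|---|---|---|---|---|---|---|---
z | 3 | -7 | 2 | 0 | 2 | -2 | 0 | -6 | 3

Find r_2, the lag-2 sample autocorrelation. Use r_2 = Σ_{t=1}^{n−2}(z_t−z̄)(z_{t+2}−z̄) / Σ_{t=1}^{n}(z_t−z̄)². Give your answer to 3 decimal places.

0.200

Mean z̄ = (3 − 7 + 2 + 0 + 2 − 2 + 0 − 6 + 3)/9 = -0.5556
Σ(z_t−z̄)(z_{t+2}−z̄) = (9.0864) + (-3.5802) + (6.5309) + (-0.8025) + (1.4198) + (7.8642) + (1.9753) = 22.4938
Denominator Σ(z_t−z̄)² = 112.2222
r_2 = 22.4938 / 112.2222 = 0.200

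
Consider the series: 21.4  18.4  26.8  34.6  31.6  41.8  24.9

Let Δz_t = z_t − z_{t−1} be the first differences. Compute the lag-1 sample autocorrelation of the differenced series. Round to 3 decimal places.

First differences Δz: -3.0, 8.4, 7.8, -3.0, 10.2, -16.9
Mean of differences = 0.5833
Numerator Σ(Δz_t−Δz̄)(Δz_{t+1}−Δz̄) = -200.0503
Denominator Σ(Δz_t−Δz̄)² = 537.0083
r_1(Δz) = -200.0503 / 537.0083 = -0.373

-0.373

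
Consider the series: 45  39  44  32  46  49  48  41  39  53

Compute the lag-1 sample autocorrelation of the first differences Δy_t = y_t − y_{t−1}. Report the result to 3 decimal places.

-0.347

First differences Δy: -6, 5, -12, 14, 3, -1, -7, -2, 14
Mean of differences = 0.8889
Numerator Σ(Δy_t−Δȳ)(Δy_{t+1}−Δȳ) = -226.7901
Denominator Σ(Δy_t−Δȳ)² = 652.8889
r_1(Δy) = -226.7901 / 652.8889 = -0.347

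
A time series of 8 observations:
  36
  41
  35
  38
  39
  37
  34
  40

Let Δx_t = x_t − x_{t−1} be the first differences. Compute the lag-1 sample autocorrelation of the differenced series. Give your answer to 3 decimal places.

-0.470

First differences Δx: 5, -6, 3, 1, -2, -3, 6
Mean of differences = 0.5714
Numerator Σ(Δx_t−Δx̄)(Δx_{t+1}−Δx̄) = -55.3265
Denominator Σ(Δx_t−Δx̄)² = 117.7143
r_1(Δx) = -55.3265 / 117.7143 = -0.470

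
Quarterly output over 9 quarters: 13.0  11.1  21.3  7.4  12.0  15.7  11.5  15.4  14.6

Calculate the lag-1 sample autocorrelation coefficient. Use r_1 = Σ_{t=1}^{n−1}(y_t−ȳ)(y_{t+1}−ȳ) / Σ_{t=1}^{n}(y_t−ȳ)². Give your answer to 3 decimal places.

Mean ȳ = (13.0 + 11.1 + 21.3 + 7.4 + 12.0 + 15.7 + 11.5 + 15.4 + 14.6)/9 = 13.5556
Numerator Σ_{t=1}^{8}(y_t−ȳ)(y_{t+1}−ȳ) = -65.3575
Denominator Σ(y_t−ȳ)² = 119.9422
r_1 = -65.3575 / 119.9422 = -0.545

-0.545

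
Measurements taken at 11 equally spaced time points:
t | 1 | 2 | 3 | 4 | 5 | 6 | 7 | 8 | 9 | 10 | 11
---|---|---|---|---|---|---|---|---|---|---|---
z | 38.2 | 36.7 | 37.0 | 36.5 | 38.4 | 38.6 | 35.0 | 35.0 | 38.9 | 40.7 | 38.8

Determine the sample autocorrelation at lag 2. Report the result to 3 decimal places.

-0.504

Mean z̄ = (38.2 + 36.7 + 37.0 + 36.5 + 38.4 + 38.6 + 35.0 + 35.0 + 38.9 + 40.7 + 38.8)/11 = 37.6182
Numerator Σ_{t=1}^{9}(z_t−z̄)(z_{t+2}−z̄) = -15.4416
Denominator Σ(z_t−z̄)² = 30.6364
r_2 = -15.4416 / 30.6364 = -0.504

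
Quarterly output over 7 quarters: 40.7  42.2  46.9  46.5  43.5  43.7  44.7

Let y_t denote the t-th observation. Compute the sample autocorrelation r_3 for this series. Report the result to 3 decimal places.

-0.221

Mean ȳ = (40.7 + 42.2 + 46.9 + 46.5 + 43.5 + 43.7 + 44.7)/7 = 44.0286
Numerator Σ_{t=1}^{4}(y_t−ȳ)(y_{t+3}−ȳ) = -6.5439
Denominator Σ(y_t−ȳ)² = 29.6143
r_3 = -6.5439 / 29.6143 = -0.221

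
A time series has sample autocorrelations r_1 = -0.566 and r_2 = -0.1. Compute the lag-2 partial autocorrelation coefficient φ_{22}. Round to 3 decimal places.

φ_{22} = (r_2 − r_1²) / (1 − r_1²)
r_1² = (-0.566)² = 0.320356
Numerator = -0.1 − 0.3204 = -0.4204; denominator = 1 − 0.3204 = 0.6796
φ_{22} = -0.4204 / 0.6796 = -0.618

-0.618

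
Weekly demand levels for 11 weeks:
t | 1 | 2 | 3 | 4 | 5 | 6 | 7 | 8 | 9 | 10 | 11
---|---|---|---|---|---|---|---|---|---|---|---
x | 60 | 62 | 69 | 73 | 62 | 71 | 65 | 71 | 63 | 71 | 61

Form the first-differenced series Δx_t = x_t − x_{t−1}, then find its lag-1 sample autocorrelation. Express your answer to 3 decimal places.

First differences Δx: 2, 7, 4, -11, 9, -6, 6, -8, 8, -10
Mean of differences = 0.1000
Numerator Σ(Δx_t−Δx̄)(Δx_{t+1}−Δx̄) = -383.9100
Denominator Σ(Δx_t−Δx̄)² = 570.9000
r_1(Δx) = -383.9100 / 570.9000 = -0.672

-0.672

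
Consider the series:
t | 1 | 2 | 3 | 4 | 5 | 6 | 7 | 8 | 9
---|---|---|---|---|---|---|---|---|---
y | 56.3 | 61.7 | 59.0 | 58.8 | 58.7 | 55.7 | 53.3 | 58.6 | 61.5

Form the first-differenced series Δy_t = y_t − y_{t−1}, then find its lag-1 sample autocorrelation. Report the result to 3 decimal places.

-0.027

First differences Δy: 5.4, -2.7, -0.2, -0.1, -3.0, -2.4, 5.3, 2.9
Mean of differences = 0.6500
Numerator Σ(Δy_t−Δȳ)(Δy_{t+1}−Δȳ) = -2.2775
Denominator Σ(Δy_t−Δȳ)² = 84.3800
r_1(Δy) = -2.2775 / 84.3800 = -0.027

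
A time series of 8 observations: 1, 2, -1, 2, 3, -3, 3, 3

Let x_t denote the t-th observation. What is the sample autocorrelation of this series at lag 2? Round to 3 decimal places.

-0.310

Mean x̄ = (1 + 2 − 1 + 2 + 3 − 3 + 3 + 3)/8 = 1.2500
Σ(x_t−x̄)(x_{t+2}−x̄) = (0.5625) + (0.5625) + (-3.9375) + (-3.1875) + (3.0625) + (-7.4375) = -10.3750
Denominator Σ(x_t−x̄)² = 33.5000
r_2 = -10.3750 / 33.5000 = -0.310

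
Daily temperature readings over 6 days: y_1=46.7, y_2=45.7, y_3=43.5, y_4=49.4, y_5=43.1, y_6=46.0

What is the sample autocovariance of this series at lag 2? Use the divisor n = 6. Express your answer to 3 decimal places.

0.763

Mean ȳ = (46.7 + 45.7 + 43.5 + 49.4 + 43.1 + 46.0)/6 = 45.7333
Σ_{t=1}^{4}(y_t−ȳ)(y_{t+2}−ȳ) = 4.5778
γ_2 = 4.5778 / 6 = 0.763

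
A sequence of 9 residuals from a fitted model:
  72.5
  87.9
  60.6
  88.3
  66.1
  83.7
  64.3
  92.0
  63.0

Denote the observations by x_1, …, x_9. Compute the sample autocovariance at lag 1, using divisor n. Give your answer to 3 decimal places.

-121.247

Mean x̄ = (72.5 + 87.9 + 60.6 + 88.3 + 66.1 + 83.7 + 64.3 + 92.0 + 63.0)/9 = 75.3778
Σ_{t=1}^{8}(x_t−x̄)(x_{t+1}−x̄) = -1091.2249
γ_1 = -1091.2249 / 9 = -121.247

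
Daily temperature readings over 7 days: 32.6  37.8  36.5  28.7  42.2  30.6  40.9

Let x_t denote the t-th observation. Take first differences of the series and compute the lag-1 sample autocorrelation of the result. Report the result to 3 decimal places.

First differences Δx: 5.2, -1.3, -7.8, 13.5, -11.6, 10.3
Mean of differences = 1.3833
Numerator Σ(Δx_t−Δx̄)(Δx_{t+1}−Δx̄) = -369.9536
Denominator Σ(Δx_t−Δx̄)² = 500.9883
r_1(Δx) = -369.9536 / 500.9883 = -0.738

-0.738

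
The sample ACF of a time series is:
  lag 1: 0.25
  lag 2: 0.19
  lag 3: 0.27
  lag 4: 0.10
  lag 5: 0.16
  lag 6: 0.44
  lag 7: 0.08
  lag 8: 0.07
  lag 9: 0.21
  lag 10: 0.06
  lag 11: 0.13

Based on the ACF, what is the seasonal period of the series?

6

The largest autocorrelation is r_6 = 0.44; the remaining lags stay at or below 0.27. The elevated value at lag 1 (0.25), dropping to 0.19 at lag 2, reflects decaying short-term dependence rather than seasonality.
The dominant spike at lag 6 indicates a seasonal period of 6.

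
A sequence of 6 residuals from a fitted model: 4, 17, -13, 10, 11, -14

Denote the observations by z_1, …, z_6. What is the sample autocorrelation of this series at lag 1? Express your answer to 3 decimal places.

Mean z̄ = (4 + 17 − 13 + 10 + 11 − 14)/6 = 2.5000
Deviations from mean: 1.5000, 14.5000, -15.5000, 7.5000, 8.5000, -16.5000
Numerator Σ_{t=1}^{5}(z_t−z̄)(z_{t+1}−z̄) = -395.7500
Denominator Σ(z_t−z̄)² = 853.5000
r_1 = -395.7500 / 853.5000 = -0.464

-0.464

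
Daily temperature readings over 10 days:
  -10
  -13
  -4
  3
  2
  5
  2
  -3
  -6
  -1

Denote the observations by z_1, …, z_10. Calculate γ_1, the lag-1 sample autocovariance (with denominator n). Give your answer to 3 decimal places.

17.275

Mean z̄ = (-10 − 13 − 4 + 3 + 2 + 5 + 2 − 3 − 6 − 1)/10 = -2.5000
Σ_{t=1}^{9}(z_t−z̄)(z_{t+1}−z̄) = 172.7500
γ_1 = 172.7500 / 10 = 17.275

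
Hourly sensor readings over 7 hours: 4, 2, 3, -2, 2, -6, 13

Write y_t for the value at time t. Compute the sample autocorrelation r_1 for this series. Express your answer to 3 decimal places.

-0.433

Mean ȳ = (4 + 2 + 3 − 2 + 2 − 6 + 13)/7 = 2.2857
Deviations from mean: 1.7143, -0.2857, 0.7143, -4.2857, -0.2857, -8.2857, 10.7143
Σ(y_t−ȳ)(y_{t+1}−ȳ) = (-0.4898) + (-0.2041) + (-3.0612) + (1.2245) + (2.3673) + (-88.7755) = -88.9388
Denominator Σ(y_t−ȳ)² = 205.4286
r_1 = -88.9388 / 205.4286 = -0.433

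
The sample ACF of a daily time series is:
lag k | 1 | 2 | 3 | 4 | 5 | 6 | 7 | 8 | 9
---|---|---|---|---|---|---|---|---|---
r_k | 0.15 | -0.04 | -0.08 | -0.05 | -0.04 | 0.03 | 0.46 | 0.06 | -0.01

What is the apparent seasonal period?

7

The largest autocorrelation is r_7 = 0.46; the remaining lags stay at or below 0.15.
The dominant spike at lag 7 indicates a seasonal period of 7.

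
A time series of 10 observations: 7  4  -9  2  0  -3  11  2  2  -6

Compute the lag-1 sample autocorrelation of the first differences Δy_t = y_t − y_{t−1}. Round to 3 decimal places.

-0.462

First differences Δy: -3, -13, 11, -2, -3, 14, -9, 0, -8
Mean of differences = -1.4444
Numerator Σ(Δy_t−Δȳ)(Δy_{t+1}−Δȳ) = -292.9753
Denominator Σ(Δy_t−Δȳ)² = 634.2222
r_1(Δy) = -292.9753 / 634.2222 = -0.462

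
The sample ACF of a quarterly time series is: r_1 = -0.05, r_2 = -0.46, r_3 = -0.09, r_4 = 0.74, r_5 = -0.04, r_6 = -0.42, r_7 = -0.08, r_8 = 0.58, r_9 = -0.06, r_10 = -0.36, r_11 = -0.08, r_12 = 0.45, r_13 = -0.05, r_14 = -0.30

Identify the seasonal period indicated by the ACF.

The largest autocorrelation is r_4 = 0.74, with weaker echoes at lags 8 (0.58) and 12 (0.45); the remaining lags stay at or below -0.04.
The dominant spike at lag 4 indicates a seasonal period of 4.

4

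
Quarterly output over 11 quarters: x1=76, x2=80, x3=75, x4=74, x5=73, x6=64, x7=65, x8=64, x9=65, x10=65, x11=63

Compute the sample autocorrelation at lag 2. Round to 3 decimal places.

0.438

Mean x̄ = (76 + 80 + 75 + 74 + 73 + 64 + 65 + 64 + 65 + 65 + 63)/11 = 69.4545
Numerator Σ_{t=1}^{9}(x_t−x̄)(x_{t+2}−x̄) = 165.9504
Denominator Σ(x_t−x̄)² = 378.7273
r_2 = 165.9504 / 378.7273 = 0.438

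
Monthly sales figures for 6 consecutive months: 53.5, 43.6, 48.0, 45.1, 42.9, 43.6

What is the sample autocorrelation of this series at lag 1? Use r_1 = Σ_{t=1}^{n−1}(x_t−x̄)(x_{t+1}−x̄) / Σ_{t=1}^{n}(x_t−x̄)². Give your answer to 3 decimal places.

-0.169

Mean x̄ = (53.5 + 43.6 + 48.0 + 45.1 + 42.9 + 43.6)/6 = 46.1167
Deviations from mean: 7.3833, -2.5167, 1.8833, -1.0167, -3.2167, -2.5167
Σ(x_t−x̄)(x_{t+1}−x̄) = (-18.5814) + (-4.7397) + (-1.9147) + (3.2703) + (8.0953) = -13.8703
Denominator Σ(x_t−x̄)² = 82.1083
r_1 = -13.8703 / 82.1083 = -0.169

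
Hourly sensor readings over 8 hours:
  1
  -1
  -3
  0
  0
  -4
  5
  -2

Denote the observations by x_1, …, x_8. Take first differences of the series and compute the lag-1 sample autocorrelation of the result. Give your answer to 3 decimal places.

-0.610

First differences Δx: -2, -2, 3, 0, -4, 9, -7
Mean of differences = -0.4286
Numerator Σ(Δx_t−Δx̄)(Δx_{t+1}−Δx̄) = -98.6122
Denominator Σ(Δx_t−Δx̄)² = 161.7143
r_1(Δx) = -98.6122 / 161.7143 = -0.610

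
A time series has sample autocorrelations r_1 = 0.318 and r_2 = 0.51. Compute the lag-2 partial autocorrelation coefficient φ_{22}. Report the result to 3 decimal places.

0.455

φ_{22} = (r_2 − r_1²) / (1 − r_1²)
r_1² = (0.318)² = 0.101124
Numerator = 0.51 − 0.1011 = 0.4089; denominator = 1 − 0.1011 = 0.8989
φ_{22} = 0.4089 / 0.8989 = 0.455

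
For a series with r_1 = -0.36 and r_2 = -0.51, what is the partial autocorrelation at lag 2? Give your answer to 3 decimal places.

φ_{22} = (r_2 − r_1²) / (1 − r_1²)
r_1² = (-0.36)² = 0.1296
Numerator = -0.51 − 0.1296 = -0.6396; denominator = 1 − 0.1296 = 0.8704
φ_{22} = -0.6396 / 0.8704 = -0.735

-0.735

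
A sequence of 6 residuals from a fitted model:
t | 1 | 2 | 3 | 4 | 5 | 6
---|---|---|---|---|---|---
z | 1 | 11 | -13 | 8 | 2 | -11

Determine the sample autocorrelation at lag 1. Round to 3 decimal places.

-0.500

Mean z̄ = (1 + 11 − 13 + 8 + 2 − 11)/6 = -0.3333
Deviations from mean: 1.3333, 11.3333, -12.6667, 8.3333, 2.3333, -10.6667
Numerator Σ_{t=1}^{5}(z_t−z̄)(z_{t+1}−z̄) = -239.4444
Denominator Σ(z_t−z̄)² = 479.3333
r_1 = -239.4444 / 479.3333 = -0.500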